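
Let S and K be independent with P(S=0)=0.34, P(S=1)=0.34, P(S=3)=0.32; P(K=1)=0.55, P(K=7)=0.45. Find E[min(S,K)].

E[min(S,K)] = Σ_s Σ_k min(s,k) · P(S=s)P(K=k)
 = 0·0.187 + 0·0.153 + 1·0.187 + 1·0.153 + 1·0.176 + 3·0.144
 = 0 + 0 + 0.187 + 0.153 + 0.176 + 0.432
 = 0.948

0.948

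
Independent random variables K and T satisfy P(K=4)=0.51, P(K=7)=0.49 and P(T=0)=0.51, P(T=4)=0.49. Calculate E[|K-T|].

E[|K-T|] = Σ_k Σ_t |k-t| · P(K=k)P(T=t)
 = 4·0.2601 + 0·0.2499 + 7·0.2499 + 3·0.2401
 = 1.0404 + 0 + 1.7493 + 0.7203
 = 3.51

3.51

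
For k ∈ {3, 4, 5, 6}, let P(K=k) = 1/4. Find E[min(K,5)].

E[min(K,5)] = Σ min(k,5)·P(K=k)
 = 3·1/4 + 4·1/4 + 5·1/4 + 5·1/4
 = 3/4 + 1 + 5/4 + 5/4
 = 17/4

4.25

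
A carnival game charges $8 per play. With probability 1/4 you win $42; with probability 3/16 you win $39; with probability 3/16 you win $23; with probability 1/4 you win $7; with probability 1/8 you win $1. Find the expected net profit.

E[payout] = 42·1/4 + 39·3/16 + 23·3/16 + 7·1/4 + 1·1/8
 = 21/2 + 117/16 + 69/16 + 7/4 + 1/8
 = 24
Net = 24 - 8 = 16

16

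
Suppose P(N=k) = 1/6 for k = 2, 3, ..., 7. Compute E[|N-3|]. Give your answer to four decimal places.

1.8333

E[|N-3|] = Σ |n-3|·P(N=n)
 = 1·1/6 + 0·1/6 + 1·1/6 + 2·1/6 + 3·1/6 + 4·1/6
 = 1/6 + 0 + 1/6 + 1/3 + 1/2 + 2/3
 = 11/6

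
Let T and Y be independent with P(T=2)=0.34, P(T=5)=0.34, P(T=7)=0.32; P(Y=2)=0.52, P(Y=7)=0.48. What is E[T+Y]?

9.02

E[T+Y] = Σ_t Σ_y (t+y) · P(T=t)P(Y=y)
 = 4·0.1768 + 9·0.1632 + 7·0.1768 + 12·0.1632 + 9·0.1664 + 14·0.1536
 = 0.7072 + 1.4688 + 1.2376 + 1.9584 + 1.4976 + 2.1504
 = 9.02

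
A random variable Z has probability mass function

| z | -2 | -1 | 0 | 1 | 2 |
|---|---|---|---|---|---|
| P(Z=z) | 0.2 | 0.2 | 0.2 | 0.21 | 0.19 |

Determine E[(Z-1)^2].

E[(Z-1)^2] = Σ (z-1)^2·P(Z=z)
 = 9·0.2 + 4·0.2 + 1·0.2 + 0·0.21 + 1·0.19
 = 1.8 + 0.8 + 0.2 + 0 + 0.19
 = 2.99

2.99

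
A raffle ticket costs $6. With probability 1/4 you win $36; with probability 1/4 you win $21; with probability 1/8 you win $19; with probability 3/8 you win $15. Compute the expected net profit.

E[payout] = 36·1/4 + 21·1/4 + 19·1/8 + 15·3/8
 = 9 + 21/4 + 19/8 + 45/8
 = 89/4
Net = 89/4 - 6 = 65/4

16.25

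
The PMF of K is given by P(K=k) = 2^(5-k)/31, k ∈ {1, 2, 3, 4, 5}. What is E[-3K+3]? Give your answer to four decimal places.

-2.5161

E[-3K+3] = Σ (-3k+3)·P(K=k)
 = 0·16/31 + (-3)·8/31 + (-6)·4/31 + (-9)·2/31 + (-12)·1/31
 = 0 + (-24/31) + (-24/31) + (-18/31) + (-12/31)
 = -78/31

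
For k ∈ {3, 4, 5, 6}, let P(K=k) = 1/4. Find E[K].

4.5

E[K] = Σ k·P(K=k)
 = 3·1/4 + 4·1/4 + 5·1/4 + 6·1/4
 = 3/4 + 1 + 5/4 + 3/2
 = 9/2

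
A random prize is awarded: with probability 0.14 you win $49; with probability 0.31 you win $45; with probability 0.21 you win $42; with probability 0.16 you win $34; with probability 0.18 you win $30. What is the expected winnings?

E[payout] = 49·0.14 + 45·0.31 + 42·0.21 + 34·0.16 + 30·0.18
 = 6.86 + 13.95 + 8.82 + 5.44 + 5.4
 = 40.47

40.47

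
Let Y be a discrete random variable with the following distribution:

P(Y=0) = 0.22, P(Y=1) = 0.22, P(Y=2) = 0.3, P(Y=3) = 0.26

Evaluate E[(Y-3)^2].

E[(Y-3)^2] = Σ (y-3)^2·P(Y=y)
 = 9·0.22 + 4·0.22 + 1·0.3 + 0·0.26
 = 1.98 + 0.88 + 0.3 + 0
 = 3.16

3.16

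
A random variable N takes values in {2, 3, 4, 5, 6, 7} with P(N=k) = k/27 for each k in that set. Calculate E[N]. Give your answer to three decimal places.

5.148

E[N] = Σ n·P(N=n)
 = 2·2/27 + 3·1/9 + 4·4/27 + 5·5/27 + 6·2/9 + 7·7/27
 = 4/27 + 1/3 + 16/27 + 25/27 + 4/3 + 49/27
 = 139/27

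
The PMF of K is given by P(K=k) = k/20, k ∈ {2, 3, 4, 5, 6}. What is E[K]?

E[K] = Σ k·P(K=k)
 = 2·1/10 + 3·3/20 + 4·1/5 + 5·1/4 + 6·3/10
 = 1/5 + 9/20 + 4/5 + 5/4 + 9/5
 = 9/2

4.5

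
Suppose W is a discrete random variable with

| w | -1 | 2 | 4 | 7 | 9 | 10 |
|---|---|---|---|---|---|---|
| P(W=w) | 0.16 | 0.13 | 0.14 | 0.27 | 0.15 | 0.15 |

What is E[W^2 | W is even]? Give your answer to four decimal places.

P(W is even) = 0.13 + 0.14 + 0.15 = 0.42.
E[W^2 | W is even] = [4·0.13 + 16·0.14 + 100·0.15] / 0.42
 = 17.76 / 0.42
 = 296/7

42.2857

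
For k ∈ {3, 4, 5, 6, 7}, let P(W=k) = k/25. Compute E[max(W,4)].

5.52

E[max(W,4)] = Σ max(w,4)·P(W=w)
 = 4·3/25 + 4·4/25 + 5·1/5 + 6·6/25 + 7·7/25
 = 12/25 + 16/25 + 1 + 36/25 + 49/25
 = 138/25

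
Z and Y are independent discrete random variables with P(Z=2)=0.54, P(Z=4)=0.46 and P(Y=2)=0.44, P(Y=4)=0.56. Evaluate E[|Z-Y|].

E[|Z-Y|] = Σ_z Σ_y |z-y| · P(Z=z)P(Y=y)
 = 0·0.2376 + 2·0.3024 + 2·0.2024 + 0·0.2576
 = 0 + 0.6048 + 0.4048 + 0
 = 1.0096

1.0096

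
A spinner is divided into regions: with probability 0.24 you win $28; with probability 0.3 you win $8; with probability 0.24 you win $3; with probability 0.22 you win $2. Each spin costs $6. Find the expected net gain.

4.28

E[payout] = 28·0.24 + 8·0.3 + 3·0.24 + 2·0.22
 = 6.72 + 2.4 + 0.72 + 0.44
 = 10.28
Net = 10.28 - 6 = 4.28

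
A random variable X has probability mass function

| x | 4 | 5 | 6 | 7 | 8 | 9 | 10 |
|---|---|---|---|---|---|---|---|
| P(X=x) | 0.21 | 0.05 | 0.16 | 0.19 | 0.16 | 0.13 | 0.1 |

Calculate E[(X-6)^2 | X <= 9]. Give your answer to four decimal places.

3.2111

P(X <= 9) = 0.21 + 0.05 + 0.16 + 0.19 + 0.16 + 0.13 = 0.9.
E[(X-6)^2 | X <= 9] = [4·0.21 + 1·0.05 + 0·0.16 + 1·0.19 + 4·0.16 + 9·0.13] / 0.9
 = 2.89 / 0.9
 = 289/90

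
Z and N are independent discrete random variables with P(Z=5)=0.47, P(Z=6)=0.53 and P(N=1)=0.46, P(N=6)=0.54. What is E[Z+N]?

E[Z+N] = Σ_z Σ_n (z+n) · P(Z=z)P(N=n)
 = 6·0.2162 + 11·0.2538 + 7·0.2438 + 12·0.2862
 = 1.2972 + 2.7918 + 1.7066 + 3.4344
 = 9.23

9.23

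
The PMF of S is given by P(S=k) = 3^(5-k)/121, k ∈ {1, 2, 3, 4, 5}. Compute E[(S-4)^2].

7

E[(S-4)^2] = Σ (s-4)^2·P(S=s)
 = 9·81/121 + 4·27/121 + 1·9/121 + 0·3/121 + 1·1/121
 = 729/121 + 108/121 + 9/121 + 0 + 1/121
 = 7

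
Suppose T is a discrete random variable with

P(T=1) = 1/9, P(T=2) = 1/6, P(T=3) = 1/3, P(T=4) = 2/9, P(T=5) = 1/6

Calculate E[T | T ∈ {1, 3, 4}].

P(T ∈ {1, 3, 4}) = 1/9 + 1/3 + 2/9 = 2/3.
E[T | T ∈ {1, 3, 4}] = [1·1/9 + 3·1/3 + 4·2/9] / (2/3)
 = 2 / (2/3)
 = 3

3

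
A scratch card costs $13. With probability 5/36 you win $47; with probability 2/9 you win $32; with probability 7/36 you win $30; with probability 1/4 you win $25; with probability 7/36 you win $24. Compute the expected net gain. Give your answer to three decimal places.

E[payout] = 47·5/36 + 32·2/9 + 30·7/36 + 25·1/4 + 24·7/36
 = 235/36 + 64/9 + 35/6 + 25/4 + 14/3
 = 547/18
Net = 547/18 - 13 = 313/18

17.389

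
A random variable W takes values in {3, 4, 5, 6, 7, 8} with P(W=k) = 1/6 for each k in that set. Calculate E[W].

E[W] = Σ w·P(W=w)
 = 3·1/6 + 4·1/6 + 5·1/6 + 6·1/6 + 7·1/6 + 8·1/6
 = 1/2 + 2/3 + 5/6 + 1 + 7/6 + 4/3
 = 11/2

5.5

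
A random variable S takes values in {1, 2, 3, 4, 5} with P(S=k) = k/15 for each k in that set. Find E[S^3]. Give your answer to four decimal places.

E[S^3] = Σ s^3·P(S=s)
 = 1·1/15 + 8·2/15 + 27·1/5 + 64·4/15 + 125·1/3
 = 1/15 + 16/15 + 27/5 + 256/15 + 125/3
 = 979/15

65.2667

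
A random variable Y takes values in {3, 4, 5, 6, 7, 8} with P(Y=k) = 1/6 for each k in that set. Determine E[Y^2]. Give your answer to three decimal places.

E[Y^2] = Σ y^2·P(Y=y)
 = 9·1/6 + 16·1/6 + 25·1/6 + 36·1/6 + 49·1/6 + 64·1/6
 = 3/2 + 8/3 + 25/6 + 6 + 49/6 + 32/3
 = 199/6

33.167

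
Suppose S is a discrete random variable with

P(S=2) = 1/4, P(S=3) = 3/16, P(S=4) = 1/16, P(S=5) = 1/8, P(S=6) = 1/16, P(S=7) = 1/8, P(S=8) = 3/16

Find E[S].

E[S] = Σ s·P(S=s)
 = 2·1/4 + 3·3/16 + 4·1/16 + 5·1/8 + 6·1/16 + 7·1/8 + 8·3/16
 = 1/2 + 9/16 + 1/4 + 5/8 + 3/8 + 7/8 + 3/2
 = 75/16

4.6875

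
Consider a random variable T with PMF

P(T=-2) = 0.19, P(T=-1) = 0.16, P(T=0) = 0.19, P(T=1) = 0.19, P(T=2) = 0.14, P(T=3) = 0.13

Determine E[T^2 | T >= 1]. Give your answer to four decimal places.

P(T >= 1) = 0.19 + 0.14 + 0.13 = 0.46.
E[T^2 | T >= 1] = [1·0.19 + 4·0.14 + 9·0.13] / 0.46
 = 1.92 / 0.46
 = 96/23

4.1739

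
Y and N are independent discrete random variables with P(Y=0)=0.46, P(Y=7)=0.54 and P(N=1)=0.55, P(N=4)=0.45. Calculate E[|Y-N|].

E[|Y-N|] = Σ_y Σ_n |y-n| · P(Y=y)P(N=n)
 = 1·0.253 + 4·0.207 + 6·0.297 + 3·0.243
 = 0.253 + 0.828 + 1.782 + 0.729
 = 3.592

3.592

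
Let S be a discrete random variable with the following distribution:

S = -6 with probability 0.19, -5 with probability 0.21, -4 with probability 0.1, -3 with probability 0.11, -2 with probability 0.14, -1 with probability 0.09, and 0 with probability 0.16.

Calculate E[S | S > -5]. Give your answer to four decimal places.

-1.8333

P(S > -5) = 0.1 + 0.11 + 0.14 + 0.09 + 0.16 = 0.6.
E[S | S > -5] = [(-4)·0.1 + (-3)·0.11 + (-2)·0.14 + (-1)·0.09 + 0·0.16] / 0.6
 = -1.1 / 0.6
 = -11/6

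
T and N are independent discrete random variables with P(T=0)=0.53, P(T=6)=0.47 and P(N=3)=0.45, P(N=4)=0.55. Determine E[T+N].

E[T+N] = Σ_t Σ_n (t+n) · P(T=t)P(N=n)
 = 3·0.2385 + 4·0.2915 + 9·0.2115 + 10·0.2585
 = 0.7155 + 1.166 + 1.9035 + 2.585
 = 6.37

6.37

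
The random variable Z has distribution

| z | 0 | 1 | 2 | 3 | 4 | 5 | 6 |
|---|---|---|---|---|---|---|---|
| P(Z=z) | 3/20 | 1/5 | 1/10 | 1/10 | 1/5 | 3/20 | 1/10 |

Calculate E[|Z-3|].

1.75

E[|Z-3|] = Σ |z-3|·P(Z=z)
 = 3·3/20 + 2·1/5 + 1·1/10 + 0·1/10 + 1·1/5 + 2·3/20 + 3·1/10
 = 9/20 + 2/5 + 1/10 + 0 + 1/5 + 3/10 + 3/10
 = 7/4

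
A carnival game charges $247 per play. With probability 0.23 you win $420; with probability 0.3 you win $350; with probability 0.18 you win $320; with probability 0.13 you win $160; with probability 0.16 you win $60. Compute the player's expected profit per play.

42.6

E[payout] = 420·0.23 + 350·0.3 + 320·0.18 + 160·0.13 + 60·0.16
 = 96.6 + 105 + 57.6 + 20.8 + 9.6
 = 289.6
Net = 289.6 - 247 = 42.6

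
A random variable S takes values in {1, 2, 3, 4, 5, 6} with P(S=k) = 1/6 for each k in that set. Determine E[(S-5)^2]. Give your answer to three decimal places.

E[(S-5)^2] = Σ (s-5)^2·P(S=s)
 = 16·1/6 + 9·1/6 + 4·1/6 + 1·1/6 + 0·1/6 + 1·1/6
 = 8/3 + 3/2 + 2/3 + 1/6 + 0 + 1/6
 = 31/6

5.167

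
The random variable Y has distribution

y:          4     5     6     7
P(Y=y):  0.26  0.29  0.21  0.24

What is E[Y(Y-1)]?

E[Y(Y-1)] = Σ y(y-1)·P(Y=y)
 = 12·0.26 + 20·0.29 + 30·0.21 + 42·0.24
 = 3.12 + 5.8 + 6.3 + 10.08
 = 25.3

25.3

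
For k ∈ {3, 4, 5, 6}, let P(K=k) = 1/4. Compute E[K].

E[K] = Σ k·P(K=k)
 = 3·1/4 + 4·1/4 + 5·1/4 + 6·1/4
 = 3/4 + 1 + 5/4 + 3/2
 = 9/2

4.5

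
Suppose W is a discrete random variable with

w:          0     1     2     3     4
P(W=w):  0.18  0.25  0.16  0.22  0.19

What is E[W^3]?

19.63

E[W^3] = Σ w^3·P(W=w)
 = 0·0.18 + 1·0.25 + 8·0.16 + 27·0.22 + 64·0.19
 = 0 + 0.25 + 1.28 + 5.94 + 12.16
 = 19.63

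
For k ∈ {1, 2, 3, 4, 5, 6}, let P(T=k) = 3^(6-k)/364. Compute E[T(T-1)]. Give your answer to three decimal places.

E[T(T-1)] = Σ t(t-1)·P(T=t)
 = 0·243/364 + 2·81/364 + 6·27/364 + 12·9/364 + 20·3/364 + 30·1/364
 = 0 + 81/182 + 81/182 + 27/91 + 15/91 + 15/182
 = 261/182

1.434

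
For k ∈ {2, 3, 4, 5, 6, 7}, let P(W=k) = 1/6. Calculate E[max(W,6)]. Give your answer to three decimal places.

E[max(W,6)] = Σ max(w,6)·P(W=w)
 = 6·1/6 + 6·1/6 + 6·1/6 + 6·1/6 + 6·1/6 + 7·1/6
 = 1 + 1 + 1 + 1 + 1 + 7/6
 = 37/6

6.167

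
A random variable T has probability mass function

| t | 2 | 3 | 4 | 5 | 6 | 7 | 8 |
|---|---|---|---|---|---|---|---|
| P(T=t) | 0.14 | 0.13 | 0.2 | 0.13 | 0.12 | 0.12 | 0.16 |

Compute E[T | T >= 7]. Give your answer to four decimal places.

P(T >= 7) = 0.12 + 0.16 = 0.28.
E[T | T >= 7] = [7·0.12 + 8·0.16] / 0.28
 = 2.12 / 0.28
 = 53/7

7.5714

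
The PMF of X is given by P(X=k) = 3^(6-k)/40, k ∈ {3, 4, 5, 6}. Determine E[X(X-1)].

9

E[X(X-1)] = Σ x(x-1)·P(X=x)
 = 6·27/40 + 12·9/40 + 20·3/40 + 30·1/40
 = 81/20 + 27/10 + 3/2 + 3/4
 = 9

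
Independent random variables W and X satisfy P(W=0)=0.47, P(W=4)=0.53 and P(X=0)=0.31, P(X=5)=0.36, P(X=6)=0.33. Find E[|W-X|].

E[|W-X|] = Σ_w Σ_x |w-x| · P(W=w)P(X=x)
 = 0·0.1457 + 5·0.1692 + 6·0.1551 + 4·0.1643 + 1·0.1908 + 2·0.1749
 = 0 + 0.846 + 0.9306 + 0.6572 + 0.1908 + 0.3498
 = 2.9744

2.9744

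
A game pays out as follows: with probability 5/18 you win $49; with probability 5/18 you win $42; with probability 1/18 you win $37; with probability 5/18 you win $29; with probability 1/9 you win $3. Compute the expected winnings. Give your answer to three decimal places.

E[payout] = 49·5/18 + 42·5/18 + 37·1/18 + 29·5/18 + 3·1/9
 = 245/18 + 35/3 + 37/18 + 145/18 + 1/3
 = 643/18

35.722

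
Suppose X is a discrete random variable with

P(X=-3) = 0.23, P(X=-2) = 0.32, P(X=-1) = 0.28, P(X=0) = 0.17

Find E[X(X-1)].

E[X(X-1)] = Σ x(x-1)·P(X=x)
 = 12·0.23 + 6·0.32 + 2·0.28 + 0·0.17
 = 2.76 + 1.92 + 0.56 + 0
 = 5.24

5.24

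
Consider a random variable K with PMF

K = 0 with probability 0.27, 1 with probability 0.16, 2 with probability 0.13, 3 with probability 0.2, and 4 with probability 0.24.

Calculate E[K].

1.98

E[K] = Σ k·P(K=k)
 = 0·0.27 + 1·0.16 + 2·0.13 + 3·0.2 + 4·0.24
 = 0 + 0.16 + 0.26 + 0.6 + 0.96
 = 1.98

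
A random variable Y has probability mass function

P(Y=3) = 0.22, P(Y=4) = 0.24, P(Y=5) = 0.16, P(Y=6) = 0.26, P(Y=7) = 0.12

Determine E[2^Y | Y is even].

P(Y is even) = 0.24 + 0.26 = 0.5.
E[2^Y | Y is even] = [16·0.24 + 64·0.26] / 0.5
 = 20.48 / 0.5
 = 1024/25

40.96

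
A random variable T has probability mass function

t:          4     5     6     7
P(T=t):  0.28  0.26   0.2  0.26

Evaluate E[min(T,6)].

5.18

E[min(T,6)] = Σ min(t,6)·P(T=t)
 = 4·0.28 + 5·0.26 + 6·0.2 + 6·0.26
 = 1.12 + 1.3 + 1.2 + 1.56
 = 5.18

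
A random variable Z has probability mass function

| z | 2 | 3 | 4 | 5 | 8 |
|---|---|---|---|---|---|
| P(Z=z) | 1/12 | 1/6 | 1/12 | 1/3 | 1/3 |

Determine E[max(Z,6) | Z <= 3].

6

P(Z <= 3) = 1/12 + 1/6 = 1/4.
E[max(Z,6) | Z <= 3] = [6·1/12 + 6·1/6] / (1/4)
 = 3/2 / (1/4)
 = 6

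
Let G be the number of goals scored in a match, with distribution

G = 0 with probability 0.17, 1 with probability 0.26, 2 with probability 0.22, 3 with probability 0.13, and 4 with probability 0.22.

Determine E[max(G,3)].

E[max(G,3)] = Σ max(g,3)·P(G=g)
 = 3·0.17 + 3·0.26 + 3·0.22 + 3·0.13 + 4·0.22
 = 0.51 + 0.78 + 0.66 + 0.39 + 0.88
 = 3.22

3.22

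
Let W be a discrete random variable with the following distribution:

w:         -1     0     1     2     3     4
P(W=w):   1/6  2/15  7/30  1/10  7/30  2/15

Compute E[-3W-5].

E[-3W-5] = Σ (-3w-5)·P(W=w)
 = (-2)·1/6 + (-5)·2/15 + (-8)·7/30 + (-11)·1/10 + (-14)·7/30 + (-17)·2/15
 = (-1/3) + (-2/3) + (-28/15) + (-11/10) + (-49/15) + (-34/15)
 = -19/2

-9.5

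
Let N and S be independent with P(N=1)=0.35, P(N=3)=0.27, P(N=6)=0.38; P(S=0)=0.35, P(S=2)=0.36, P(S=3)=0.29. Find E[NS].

5.4696

E[NS] = Σ_n Σ_s ns · P(N=n)P(S=s)
 = 0·0.1225 + 2·0.126 + 3·0.1015 + 0·0.0945 + 6·0.0972 + 9·0.0783 + 0·0.133 + 12·0.1368 + 18·0.1102
 = 0 + 0.252 + 0.3045 + 0 + 0.5832 + 0.7047 + 0 + 1.6416 + 1.9836
 = 5.4696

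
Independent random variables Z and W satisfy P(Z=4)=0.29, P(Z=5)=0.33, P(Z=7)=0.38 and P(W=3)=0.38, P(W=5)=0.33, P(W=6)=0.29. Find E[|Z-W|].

1.6592

E[|Z-W|] = Σ_z Σ_w |z-w| · P(Z=z)P(W=w)
 = 1·0.1102 + 1·0.0957 + 2·0.0841 + 2·0.1254 + 0·0.1089 + 1·0.0957 + 4·0.1444 + 2·0.1254 + 1·0.1102
 = 0.1102 + 0.0957 + 0.1682 + 0.2508 + 0 + 0.0957 + 0.5776 + 0.2508 + 0.1102
 = 1.6592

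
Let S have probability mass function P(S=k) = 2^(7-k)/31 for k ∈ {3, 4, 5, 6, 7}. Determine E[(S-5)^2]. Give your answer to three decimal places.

2.516

E[(S-5)^2] = Σ (s-5)^2·P(S=s)
 = 4·16/31 + 1·8/31 + 0·4/31 + 1·2/31 + 4·1/31
 = 64/31 + 8/31 + 0 + 2/31 + 4/31
 = 78/31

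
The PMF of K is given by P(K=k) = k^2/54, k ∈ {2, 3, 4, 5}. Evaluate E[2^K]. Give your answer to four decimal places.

21.1852

E[2^K] = Σ 2^k·P(K=k)
 = 4·2/27 + 8·1/6 + 16·8/27 + 32·25/54
 = 8/27 + 4/3 + 128/27 + 400/27
 = 572/27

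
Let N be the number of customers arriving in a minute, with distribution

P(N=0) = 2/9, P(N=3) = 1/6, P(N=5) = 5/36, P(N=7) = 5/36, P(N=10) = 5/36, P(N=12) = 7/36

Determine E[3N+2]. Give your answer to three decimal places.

19.667

E[3N+2] = Σ (3n+2)·P(N=n)
 = 2·2/9 + 11·1/6 + 17·5/36 + 23·5/36 + 32·5/36 + 38·7/36
 = 4/9 + 11/6 + 85/36 + 115/36 + 40/9 + 133/18
 = 59/3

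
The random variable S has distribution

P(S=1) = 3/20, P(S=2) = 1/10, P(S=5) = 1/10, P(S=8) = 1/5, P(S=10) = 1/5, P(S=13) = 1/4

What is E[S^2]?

78.1

E[S^2] = Σ s^2·P(S=s)
 = 1·3/20 + 4·1/10 + 25·1/10 + 64·1/5 + 100·1/5 + 169·1/4
 = 3/20 + 2/5 + 5/2 + 64/5 + 20 + 169/4
 = 781/10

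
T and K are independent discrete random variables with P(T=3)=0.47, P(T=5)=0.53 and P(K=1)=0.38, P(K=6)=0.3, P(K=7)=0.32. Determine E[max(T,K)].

5.5828

E[max(T,K)] = Σ_t Σ_k max(t,k) · P(T=t)P(K=k)
 = 3·0.1786 + 6·0.141 + 7·0.1504 + 5·0.2014 + 6·0.159 + 7·0.1696
 = 0.5358 + 0.846 + 1.0528 + 1.007 + 0.954 + 1.1872
 = 5.5828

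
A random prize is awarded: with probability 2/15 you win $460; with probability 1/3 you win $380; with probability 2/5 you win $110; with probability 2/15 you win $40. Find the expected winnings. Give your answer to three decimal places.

237.333

E[payout] = 460·2/15 + 380·1/3 + 110·2/5 + 40·2/15
 = 184/3 + 380/3 + 44 + 16/3
 = 712/3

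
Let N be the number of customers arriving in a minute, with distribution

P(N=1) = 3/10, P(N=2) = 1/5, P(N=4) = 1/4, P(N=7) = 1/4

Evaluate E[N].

3.45

E[N] = Σ n·P(N=n)
 = 1·3/10 + 2·1/5 + 4·1/4 + 7·1/4
 = 3/10 + 2/5 + 1 + 7/4
 = 69/20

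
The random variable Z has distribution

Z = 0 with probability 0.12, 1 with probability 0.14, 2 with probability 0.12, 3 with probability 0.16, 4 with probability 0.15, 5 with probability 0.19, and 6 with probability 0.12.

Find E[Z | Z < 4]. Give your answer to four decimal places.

1.5926

P(Z < 4) = 0.12 + 0.14 + 0.12 + 0.16 = 0.54.
E[Z | Z < 4] = [0·0.12 + 1·0.14 + 2·0.12 + 3·0.16] / 0.54
 = 0.86 / 0.54
 = 43/27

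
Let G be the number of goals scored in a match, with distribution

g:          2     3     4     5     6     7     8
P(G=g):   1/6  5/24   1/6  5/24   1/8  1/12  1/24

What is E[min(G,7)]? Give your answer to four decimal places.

4.2917

E[min(G,7)] = Σ min(g,7)·P(G=g)
 = 2·1/6 + 3·5/24 + 4·1/6 + 5·5/24 + 6·1/8 + 7·1/12 + 7·1/24
 = 1/3 + 5/8 + 2/3 + 25/24 + 3/4 + 7/12 + 7/24
 = 103/24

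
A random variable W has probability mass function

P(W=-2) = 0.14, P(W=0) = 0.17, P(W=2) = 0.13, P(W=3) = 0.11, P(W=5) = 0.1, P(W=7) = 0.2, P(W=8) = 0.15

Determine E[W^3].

160.79

E[W^3] = Σ w^3·P(W=w)
 = (-8)·0.14 + 0·0.17 + 8·0.13 + 27·0.11 + 125·0.1 + 343·0.2 + 512·0.15
 = (-1.12) + 0 + 1.04 + 2.97 + 12.5 + 68.6 + 76.8
 = 160.79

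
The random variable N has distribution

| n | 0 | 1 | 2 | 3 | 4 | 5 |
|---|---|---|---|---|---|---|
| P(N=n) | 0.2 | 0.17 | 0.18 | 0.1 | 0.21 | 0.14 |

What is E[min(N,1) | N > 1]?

P(N > 1) = 0.18 + 0.1 + 0.21 + 0.14 = 0.63.
E[min(N,1) | N > 1] = [1·0.18 + 1·0.1 + 1·0.21 + 1·0.14] / 0.63
 = 0.63 / 0.63
 = 1

1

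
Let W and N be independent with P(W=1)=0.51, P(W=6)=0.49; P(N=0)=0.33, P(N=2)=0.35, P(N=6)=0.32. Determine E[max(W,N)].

E[max(W,N)] = Σ_w Σ_n max(w,n) · P(W=w)P(N=n)
 = 1·0.1683 + 2·0.1785 + 6·0.1632 + 6·0.1617 + 6·0.1715 + 6·0.1568
 = 0.1683 + 0.357 + 0.9792 + 0.9702 + 1.029 + 0.9408
 = 4.4445

4.4445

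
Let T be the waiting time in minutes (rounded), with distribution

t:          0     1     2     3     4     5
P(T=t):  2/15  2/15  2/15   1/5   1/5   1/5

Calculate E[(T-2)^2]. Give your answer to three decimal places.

3.467

E[(T-2)^2] = Σ (t-2)^2·P(T=t)
 = 4·2/15 + 1·2/15 + 0·2/15 + 1·1/5 + 4·1/5 + 9·1/5
 = 8/15 + 2/15 + 0 + 1/5 + 4/5 + 9/5
 = 52/15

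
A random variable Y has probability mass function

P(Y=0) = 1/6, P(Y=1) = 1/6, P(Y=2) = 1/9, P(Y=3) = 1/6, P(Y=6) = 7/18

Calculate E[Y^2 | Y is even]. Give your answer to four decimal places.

P(Y is even) = 1/6 + 1/9 + 7/18 = 2/3.
E[Y^2 | Y is even] = [0·1/6 + 4·1/9 + 36·7/18] / (2/3)
 = 130/9 / (2/3)
 = 65/3

21.6667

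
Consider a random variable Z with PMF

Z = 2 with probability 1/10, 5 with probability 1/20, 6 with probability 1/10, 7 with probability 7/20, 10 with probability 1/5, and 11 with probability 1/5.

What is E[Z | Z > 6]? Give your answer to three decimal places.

8.867

P(Z > 6) = 7/20 + 1/5 + 1/5 = 3/4.
E[Z | Z > 6] = [7·7/20 + 10·1/5 + 11·1/5] / (3/4)
 = 133/20 / (3/4)
 = 133/15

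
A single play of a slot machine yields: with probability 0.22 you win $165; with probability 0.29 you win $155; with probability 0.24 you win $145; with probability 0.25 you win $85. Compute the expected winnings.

137.3

E[payout] = 165·0.22 + 155·0.29 + 145·0.24 + 85·0.25
 = 36.3 + 44.95 + 34.8 + 21.25
 = 137.3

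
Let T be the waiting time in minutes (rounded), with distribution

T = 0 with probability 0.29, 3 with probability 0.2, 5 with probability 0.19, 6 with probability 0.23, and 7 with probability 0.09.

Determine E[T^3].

E[T^3] = Σ t^3·P(T=t)
 = 0·0.29 + 27·0.2 + 125·0.19 + 216·0.23 + 343·0.09
 = 0 + 5.4 + 23.75 + 49.68 + 30.87
 = 109.7

109.7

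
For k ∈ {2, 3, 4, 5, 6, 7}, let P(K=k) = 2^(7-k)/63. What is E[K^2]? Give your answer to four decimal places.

E[K^2] = Σ k^2·P(K=k)
 = 4·32/63 + 9·16/63 + 16·8/63 + 25·4/63 + 36·2/63 + 49·1/63
 = 128/63 + 16/7 + 128/63 + 100/63 + 8/7 + 7/9
 = 69/7

9.8571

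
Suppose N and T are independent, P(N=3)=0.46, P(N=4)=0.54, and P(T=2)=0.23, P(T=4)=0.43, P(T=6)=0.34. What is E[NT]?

E[NT] = Σ_n Σ_t nt · P(N=n)P(T=t)
 = 6·0.1058 + 12·0.1978 + 18·0.1564 + 8·0.1242 + 16·0.2322 + 24·0.1836
 = 0.6348 + 2.3736 + 2.8152 + 0.9936 + 3.7152 + 4.4064
 = 14.9388

14.9388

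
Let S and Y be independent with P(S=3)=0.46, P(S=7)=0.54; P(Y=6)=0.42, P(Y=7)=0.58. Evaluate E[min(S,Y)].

4.9332

E[min(S,Y)] = Σ_s Σ_y min(s,y) · P(S=s)P(Y=y)
 = 3·0.1932 + 3·0.2668 + 6·0.2268 + 7·0.3132
 = 0.5796 + 0.8004 + 1.3608 + 2.1924
 = 4.9332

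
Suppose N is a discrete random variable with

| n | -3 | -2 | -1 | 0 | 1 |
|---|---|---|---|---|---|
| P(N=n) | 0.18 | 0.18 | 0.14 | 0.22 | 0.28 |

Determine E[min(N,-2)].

-2.18

E[min(N,-2)] = Σ min(n,-2)·P(N=n)
 = (-3)·0.18 + (-2)·0.18 + (-2)·0.14 + (-2)·0.22 + (-2)·0.28
 = (-0.54) + (-0.36) + (-0.28) + (-0.44) + (-0.56)
 = -2.18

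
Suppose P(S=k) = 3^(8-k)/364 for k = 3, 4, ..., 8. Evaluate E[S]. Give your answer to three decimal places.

3.492

E[S] = Σ s·P(S=s)
 = 3·243/364 + 4·81/364 + 5·27/364 + 6·9/364 + 7·3/364 + 8·1/364
 = 729/364 + 81/91 + 135/364 + 27/182 + 3/52 + 2/91
 = 1271/364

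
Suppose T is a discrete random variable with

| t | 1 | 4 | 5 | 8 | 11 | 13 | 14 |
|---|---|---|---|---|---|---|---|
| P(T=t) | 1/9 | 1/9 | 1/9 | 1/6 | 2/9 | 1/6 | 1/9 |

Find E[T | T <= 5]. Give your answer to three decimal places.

P(T <= 5) = 1/9 + 1/9 + 1/9 = 1/3.
E[T | T <= 5] = [1·1/9 + 4·1/9 + 5·1/9] / (1/3)
 = 10/9 / (1/3)
 = 10/3

3.333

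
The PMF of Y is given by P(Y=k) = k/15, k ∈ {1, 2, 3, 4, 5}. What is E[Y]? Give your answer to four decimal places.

E[Y] = Σ y·P(Y=y)
 = 1·1/15 + 2·2/15 + 3·1/5 + 4·4/15 + 5·1/3
 = 1/15 + 4/15 + 3/5 + 16/15 + 5/3
 = 11/3

3.6667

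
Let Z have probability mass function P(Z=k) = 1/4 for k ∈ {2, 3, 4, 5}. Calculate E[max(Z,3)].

3.75

E[max(Z,3)] = Σ max(z,3)·P(Z=z)
 = 3·1/4 + 3·1/4 + 4·1/4 + 5·1/4
 = 3/4 + 3/4 + 1 + 5/4
 = 15/4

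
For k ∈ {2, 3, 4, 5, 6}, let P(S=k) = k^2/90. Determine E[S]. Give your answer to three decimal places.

4.889

E[S] = Σ s·P(S=s)
 = 2·2/45 + 3·1/10 + 4·8/45 + 5·5/18 + 6·2/5
 = 4/45 + 3/10 + 32/45 + 25/18 + 12/5
 = 44/9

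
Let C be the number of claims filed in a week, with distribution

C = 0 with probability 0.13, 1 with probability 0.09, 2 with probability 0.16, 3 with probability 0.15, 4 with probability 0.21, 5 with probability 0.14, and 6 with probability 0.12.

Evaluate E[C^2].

E[C^2] = Σ c^2·P(C=c)
 = 0·0.13 + 1·0.09 + 4·0.16 + 9·0.15 + 16·0.21 + 25·0.14 + 36·0.12
 = 0 + 0.09 + 0.64 + 1.35 + 3.36 + 3.5 + 4.32
 = 13.26

13.26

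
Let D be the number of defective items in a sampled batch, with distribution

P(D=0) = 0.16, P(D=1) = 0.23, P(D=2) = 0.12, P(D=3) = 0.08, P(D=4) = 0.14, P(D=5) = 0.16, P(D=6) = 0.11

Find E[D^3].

56.07

E[D^3] = Σ d^3·P(D=d)
 = 0·0.16 + 1·0.23 + 8·0.12 + 27·0.08 + 64·0.14 + 125·0.16 + 216·0.11
 = 0 + 0.23 + 0.96 + 2.16 + 8.96 + 20 + 23.76
 = 56.07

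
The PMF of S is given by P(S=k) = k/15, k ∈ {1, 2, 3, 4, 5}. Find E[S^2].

15

E[S^2] = Σ s^2·P(S=s)
 = 1·1/15 + 4·2/15 + 9·1/5 + 16·4/15 + 25·1/3
 = 1/15 + 8/15 + 9/5 + 64/15 + 25/3
 = 15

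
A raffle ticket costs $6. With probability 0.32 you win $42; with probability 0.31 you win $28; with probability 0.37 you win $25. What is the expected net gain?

25.37

E[payout] = 42·0.32 + 28·0.31 + 25·0.37
 = 13.44 + 8.68 + 9.25
 = 31.37
Net = 31.37 - 6 = 25.37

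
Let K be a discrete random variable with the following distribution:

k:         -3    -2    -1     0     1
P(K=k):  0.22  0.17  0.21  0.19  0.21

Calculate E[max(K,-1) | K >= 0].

0.525

P(K >= 0) = 0.19 + 0.21 = 0.4.
E[max(K,-1) | K >= 0] = [0·0.19 + 1·0.21] / 0.4
 = 0.21 / 0.4
 = 21/40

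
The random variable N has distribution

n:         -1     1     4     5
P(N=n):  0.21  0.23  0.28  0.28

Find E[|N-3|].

2.14

E[|N-3|] = Σ |n-3|·P(N=n)
 = 4·0.21 + 2·0.23 + 1·0.28 + 2·0.28
 = 0.84 + 0.46 + 0.28 + 0.56
 = 2.14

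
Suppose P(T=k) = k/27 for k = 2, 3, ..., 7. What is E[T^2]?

29

E[T^2] = Σ t^2·P(T=t)
 = 4·2/27 + 9·1/9 + 16·4/27 + 25·5/27 + 36·2/9 + 49·7/27
 = 8/27 + 1 + 64/27 + 125/27 + 8 + 343/27
 = 29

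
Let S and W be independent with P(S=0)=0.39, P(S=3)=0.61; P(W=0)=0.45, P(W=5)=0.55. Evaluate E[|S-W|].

2.567

E[|S-W|] = Σ_s Σ_w |s-w| · P(S=s)P(W=w)
 = 0·0.1755 + 5·0.2145 + 3·0.2745 + 2·0.3355
 = 0 + 1.0725 + 0.8235 + 0.671
 = 2.567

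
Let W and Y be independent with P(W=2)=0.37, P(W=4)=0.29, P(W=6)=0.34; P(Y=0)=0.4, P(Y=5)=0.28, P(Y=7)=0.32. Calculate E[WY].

E[WY] = Σ_w Σ_y wy · P(W=w)P(Y=y)
 = 0·0.148 + 10·0.1036 + 14·0.1184 + 0·0.116 + 20·0.0812 + 28·0.0928 + 0·0.136 + 30·0.0952 + 42·0.1088
 = 0 + 1.036 + 1.6576 + 0 + 1.624 + 2.5984 + 0 + 2.856 + 4.5696
 = 14.3416

14.3416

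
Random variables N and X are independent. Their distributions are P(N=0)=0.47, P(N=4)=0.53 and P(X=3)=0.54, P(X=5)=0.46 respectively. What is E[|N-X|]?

2.3724

E[|N-X|] = Σ_n Σ_x |n-x| · P(N=n)P(X=x)
 = 3·0.2538 + 5·0.2162 + 1·0.2862 + 1·0.2438
 = 0.7614 + 1.081 + 0.2862 + 0.2438
 = 2.3724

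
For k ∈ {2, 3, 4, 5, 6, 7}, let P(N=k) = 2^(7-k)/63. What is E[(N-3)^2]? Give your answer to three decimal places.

E[(N-3)^2] = Σ (n-3)^2·P(N=n)
 = 1·32/63 + 0·16/63 + 1·8/63 + 4·4/63 + 9·2/63 + 16·1/63
 = 32/63 + 0 + 8/63 + 16/63 + 2/7 + 16/63
 = 10/7

1.429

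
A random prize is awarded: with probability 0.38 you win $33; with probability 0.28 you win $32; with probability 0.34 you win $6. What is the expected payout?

E[payout] = 33·0.38 + 32·0.28 + 6·0.34
 = 12.54 + 8.96 + 2.04
 = 23.54

23.54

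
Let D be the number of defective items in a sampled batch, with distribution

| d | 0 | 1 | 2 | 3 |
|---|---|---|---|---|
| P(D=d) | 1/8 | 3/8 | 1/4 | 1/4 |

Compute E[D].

1.625

E[D] = Σ d·P(D=d)
 = 0·1/8 + 1·3/8 + 2·1/4 + 3·1/4
 = 0 + 3/8 + 1/2 + 3/4
 = 13/8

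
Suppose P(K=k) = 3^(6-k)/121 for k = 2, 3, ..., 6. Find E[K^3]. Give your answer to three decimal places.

21.025

E[K^3] = Σ k^3·P(K=k)
 = 8·81/121 + 27·27/121 + 64·9/121 + 125·3/121 + 216·1/121
 = 648/121 + 729/121 + 576/121 + 375/121 + 216/121
 = 2544/121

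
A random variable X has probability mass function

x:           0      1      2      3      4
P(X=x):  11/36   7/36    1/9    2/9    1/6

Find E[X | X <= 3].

P(X <= 3) = 11/36 + 7/36 + 1/9 + 2/9 = 5/6.
E[X | X <= 3] = [0·11/36 + 1·7/36 + 2·1/9 + 3·2/9] / (5/6)
 = 13/12 / (5/6)
 = 13/10

1.3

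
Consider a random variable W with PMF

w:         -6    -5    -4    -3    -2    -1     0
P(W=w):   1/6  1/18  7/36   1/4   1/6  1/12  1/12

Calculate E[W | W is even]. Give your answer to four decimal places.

P(W is even) = 1/6 + 7/36 + 1/6 + 1/12 = 11/18.
E[W | W is even] = [(-6)·1/6 + (-4)·7/36 + (-2)·1/6 + 0·1/12] / (11/18)
 = -19/9 / (11/18)
 = -38/11

-3.4545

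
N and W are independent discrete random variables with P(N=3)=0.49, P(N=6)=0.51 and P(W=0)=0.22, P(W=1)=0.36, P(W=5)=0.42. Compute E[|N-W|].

2.8932

E[|N-W|] = Σ_n Σ_w |n-w| · P(N=n)P(W=w)
 = 3·0.1078 + 2·0.1764 + 2·0.2058 + 6·0.1122 + 5·0.1836 + 1·0.2142
 = 0.3234 + 0.3528 + 0.4116 + 0.6732 + 0.918 + 0.2142
 = 2.8932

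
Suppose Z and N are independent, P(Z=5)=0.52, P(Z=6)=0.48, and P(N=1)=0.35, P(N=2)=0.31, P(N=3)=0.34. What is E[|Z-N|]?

3.49

E[|Z-N|] = Σ_z Σ_n |z-n| · P(Z=z)P(N=n)
 = 4·0.182 + 3·0.1612 + 2·0.1768 + 5·0.168 + 4·0.1488 + 3·0.1632
 = 0.728 + 0.4836 + 0.3536 + 0.84 + 0.5952 + 0.4896
 = 3.49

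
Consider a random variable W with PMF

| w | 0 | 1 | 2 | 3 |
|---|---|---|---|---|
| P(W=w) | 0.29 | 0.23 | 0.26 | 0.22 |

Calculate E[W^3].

E[W^3] = Σ w^3·P(W=w)
 = 0·0.29 + 1·0.23 + 8·0.26 + 27·0.22
 = 0 + 0.23 + 2.08 + 5.94
 = 8.25

8.25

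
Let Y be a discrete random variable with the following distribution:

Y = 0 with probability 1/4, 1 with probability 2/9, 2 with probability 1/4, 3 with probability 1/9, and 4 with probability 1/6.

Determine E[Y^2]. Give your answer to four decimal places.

4.8889

E[Y^2] = Σ y^2·P(Y=y)
 = 0·1/4 + 1·2/9 + 4·1/4 + 9·1/9 + 16·1/6
 = 0 + 2/9 + 1 + 1 + 8/3
 = 44/9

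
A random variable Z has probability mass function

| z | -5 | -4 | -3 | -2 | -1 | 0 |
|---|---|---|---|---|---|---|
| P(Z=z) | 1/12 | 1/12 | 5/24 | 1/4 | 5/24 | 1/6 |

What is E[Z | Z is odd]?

-2.5

P(Z is odd) = 1/12 + 5/24 + 5/24 = 1/2.
E[Z | Z is odd] = [(-5)·1/12 + (-3)·5/24 + (-1)·5/24] / (1/2)
 = -5/4 / (1/2)
 = -5/2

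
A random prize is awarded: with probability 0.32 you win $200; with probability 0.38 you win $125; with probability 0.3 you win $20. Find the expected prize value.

117.5

E[payout] = 200·0.32 + 125·0.38 + 20·0.3
 = 64 + 47.5 + 6
 = 117.5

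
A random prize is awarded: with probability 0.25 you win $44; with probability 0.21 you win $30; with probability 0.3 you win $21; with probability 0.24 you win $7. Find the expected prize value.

E[payout] = 44·0.25 + 30·0.21 + 21·0.3 + 7·0.24
 = 11 + 6.3 + 6.3 + 1.68
 = 25.28

25.28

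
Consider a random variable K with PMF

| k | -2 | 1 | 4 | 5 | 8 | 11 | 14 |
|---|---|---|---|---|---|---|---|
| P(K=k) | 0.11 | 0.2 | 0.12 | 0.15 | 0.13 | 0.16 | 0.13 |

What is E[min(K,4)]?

E[min(K,4)] = Σ min(k,4)·P(K=k)
 = (-2)·0.11 + 1·0.2 + 4·0.12 + 4·0.15 + 4·0.13 + 4·0.16 + 4·0.13
 = (-0.22) + 0.2 + 0.48 + 0.6 + 0.52 + 0.64 + 0.52
 = 2.74

2.74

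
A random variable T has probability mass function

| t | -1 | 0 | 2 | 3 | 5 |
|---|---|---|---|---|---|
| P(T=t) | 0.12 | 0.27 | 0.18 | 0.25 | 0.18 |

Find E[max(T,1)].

E[max(T,1)] = Σ max(t,1)·P(T=t)
 = 1·0.12 + 1·0.27 + 2·0.18 + 3·0.25 + 5·0.18
 = 0.12 + 0.27 + 0.36 + 0.75 + 0.9
 = 2.4

2.4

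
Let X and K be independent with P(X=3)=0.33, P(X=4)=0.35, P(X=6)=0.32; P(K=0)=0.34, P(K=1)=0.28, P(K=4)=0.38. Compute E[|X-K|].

2.7608

E[|X-K|] = Σ_x Σ_k |x-k| · P(X=x)P(K=k)
 = 3·0.1122 + 2·0.0924 + 1·0.1254 + 4·0.119 + 3·0.098 + 0·0.133 + 6·0.1088 + 5·0.0896 + 2·0.1216
 = 0.3366 + 0.1848 + 0.1254 + 0.476 + 0.294 + 0 + 0.6528 + 0.448 + 0.2432
 = 2.7608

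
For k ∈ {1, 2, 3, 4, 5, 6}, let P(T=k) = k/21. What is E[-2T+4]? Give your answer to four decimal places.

E[-2T+4] = Σ (-2t+4)·P(T=t)
 = 2·1/21 + 0·2/21 + (-2)·1/7 + (-4)·4/21 + (-6)·5/21 + (-8)·2/7
 = 2/21 + 0 + (-2/7) + (-16/21) + (-10/7) + (-16/7)
 = -14/3

-4.6667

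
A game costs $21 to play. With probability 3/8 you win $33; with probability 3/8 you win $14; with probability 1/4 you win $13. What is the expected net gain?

E[payout] = 33·3/8 + 14·3/8 + 13·1/4
 = 99/8 + 21/4 + 13/4
 = 167/8
Net = 167/8 - 21 = -1/8

-0.125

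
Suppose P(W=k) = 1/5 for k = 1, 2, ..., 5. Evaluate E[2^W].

12.4

E[2^W] = Σ 2^w·P(W=w)
 = 2·1/5 + 4·1/5 + 8·1/5 + 16·1/5 + 32·1/5
 = 2/5 + 4/5 + 8/5 + 16/5 + 32/5
 = 62/5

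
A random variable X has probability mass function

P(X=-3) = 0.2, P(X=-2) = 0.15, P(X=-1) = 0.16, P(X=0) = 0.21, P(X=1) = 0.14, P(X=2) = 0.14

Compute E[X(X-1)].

3.9

E[X(X-1)] = Σ x(x-1)·P(X=x)
 = 12·0.2 + 6·0.15 + 2·0.16 + 0·0.21 + 0·0.14 + 2·0.14
 = 2.4 + 0.9 + 0.32 + 0 + 0 + 0.28
 = 3.9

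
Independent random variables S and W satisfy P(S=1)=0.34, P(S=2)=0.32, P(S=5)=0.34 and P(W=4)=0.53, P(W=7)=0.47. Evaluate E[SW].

E[SW] = Σ_s Σ_w sw · P(S=s)P(W=w)
 = 4·0.1802 + 7·0.1598 + 8·0.1696 + 14·0.1504 + 20·0.1802 + 35·0.1598
 = 0.7208 + 1.1186 + 1.3568 + 2.1056 + 3.604 + 5.593
 = 14.4988

14.4988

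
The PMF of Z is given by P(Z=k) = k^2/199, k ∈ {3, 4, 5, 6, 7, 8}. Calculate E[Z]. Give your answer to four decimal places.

E[Z] = Σ z·P(Z=z)
 = 3·9/199 + 4·16/199 + 5·25/199 + 6·36/199 + 7·49/199 + 8·64/199
 = 27/199 + 64/199 + 125/199 + 216/199 + 343/199 + 512/199
 = 1287/199

6.4673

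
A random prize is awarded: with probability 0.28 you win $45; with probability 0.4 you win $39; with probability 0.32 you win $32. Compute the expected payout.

38.44

E[payout] = 45·0.28 + 39·0.4 + 32·0.32
 = 12.6 + 15.6 + 10.24
 = 38.44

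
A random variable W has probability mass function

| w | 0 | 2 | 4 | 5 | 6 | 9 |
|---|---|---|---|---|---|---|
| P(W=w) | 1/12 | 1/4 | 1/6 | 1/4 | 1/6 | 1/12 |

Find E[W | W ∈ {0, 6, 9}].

5.25

P(W ∈ {0, 6, 9}) = 1/12 + 1/6 + 1/12 = 1/3.
E[W | W ∈ {0, 6, 9}] = [0·1/12 + 6·1/6 + 9·1/12] / (1/3)
 = 7/4 / (1/3)
 = 21/4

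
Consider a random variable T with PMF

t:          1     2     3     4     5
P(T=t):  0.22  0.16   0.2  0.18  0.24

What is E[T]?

3.06

E[T] = Σ t·P(T=t)
 = 1·0.22 + 2·0.16 + 3·0.2 + 4·0.18 + 5·0.24
 = 0.22 + 0.32 + 0.6 + 0.72 + 1.2
 = 3.06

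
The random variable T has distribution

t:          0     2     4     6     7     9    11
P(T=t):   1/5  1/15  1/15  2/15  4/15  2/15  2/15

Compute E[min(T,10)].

E[min(T,10)] = Σ min(t,10)·P(T=t)
 = 0·1/5 + 2·1/15 + 4·1/15 + 6·2/15 + 7·4/15 + 9·2/15 + 10·2/15
 = 0 + 2/15 + 4/15 + 4/5 + 28/15 + 6/5 + 4/3
 = 28/5

5.6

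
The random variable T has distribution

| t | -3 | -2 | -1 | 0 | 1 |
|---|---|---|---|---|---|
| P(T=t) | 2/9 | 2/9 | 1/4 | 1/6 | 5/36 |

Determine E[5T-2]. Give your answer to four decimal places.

E[5T-2] = Σ (5t-2)·P(T=t)
 = (-17)·2/9 + (-12)·2/9 + (-7)·1/4 + (-2)·1/6 + 3·5/36
 = (-34/9) + (-8/3) + (-7/4) + (-1/3) + 5/12
 = -73/9

-8.1111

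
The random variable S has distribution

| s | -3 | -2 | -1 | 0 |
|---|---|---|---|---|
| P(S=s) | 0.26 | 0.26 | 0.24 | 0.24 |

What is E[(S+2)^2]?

1.46

E[(S+2)^2] = Σ (s+2)^2·P(S=s)
 = 1·0.26 + 0·0.26 + 1·0.24 + 4·0.24
 = 0.26 + 0 + 0.24 + 0.96
 = 1.46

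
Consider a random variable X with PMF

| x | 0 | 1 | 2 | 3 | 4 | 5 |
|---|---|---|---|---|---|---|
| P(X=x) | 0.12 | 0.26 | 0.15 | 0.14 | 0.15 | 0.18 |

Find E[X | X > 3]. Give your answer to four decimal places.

4.5455

P(X > 3) = 0.15 + 0.18 = 0.33.
E[X | X > 3] = [4·0.15 + 5·0.18] / 0.33
 = 1.5 / 0.33
 = 50/11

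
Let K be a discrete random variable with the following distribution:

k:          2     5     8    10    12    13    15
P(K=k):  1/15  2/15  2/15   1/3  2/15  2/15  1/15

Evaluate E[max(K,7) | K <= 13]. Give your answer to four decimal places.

9.7857

P(K <= 13) = 1/15 + 2/15 + 2/15 + 1/3 + 2/15 + 2/15 = 14/15.
E[max(K,7) | K <= 13] = [7·1/15 + 7·2/15 + 8·2/15 + 10·1/3 + 12·2/15 + 13·2/15] / (14/15)
 = 137/15 / (14/15)
 = 137/14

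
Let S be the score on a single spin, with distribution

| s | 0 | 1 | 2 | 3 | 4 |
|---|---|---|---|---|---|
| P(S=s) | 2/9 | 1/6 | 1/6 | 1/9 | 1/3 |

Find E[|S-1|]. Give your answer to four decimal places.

E[|S-1|] = Σ |s-1|·P(S=s)
 = 1·2/9 + 0·1/6 + 1·1/6 + 2·1/9 + 3·1/3
 = 2/9 + 0 + 1/6 + 2/9 + 1
 = 29/18

1.6111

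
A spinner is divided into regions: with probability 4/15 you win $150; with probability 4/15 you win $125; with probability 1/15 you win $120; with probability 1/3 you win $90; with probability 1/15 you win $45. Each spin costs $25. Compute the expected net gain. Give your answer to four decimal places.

E[payout] = 150·4/15 + 125·4/15 + 120·1/15 + 90·1/3 + 45·1/15
 = 40 + 100/3 + 8 + 30 + 3
 = 343/3
Net = 343/3 - 25 = 268/3

89.3333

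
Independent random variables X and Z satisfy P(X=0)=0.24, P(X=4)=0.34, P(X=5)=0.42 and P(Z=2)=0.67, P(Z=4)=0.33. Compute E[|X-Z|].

2.0768

E[|X-Z|] = Σ_x Σ_z |x-z| · P(X=x)P(Z=z)
 = 2·0.1608 + 4·0.0792 + 2·0.2278 + 0·0.1122 + 3·0.2814 + 1·0.1386
 = 0.3216 + 0.3168 + 0.4556 + 0 + 0.8442 + 0.1386
 = 2.0768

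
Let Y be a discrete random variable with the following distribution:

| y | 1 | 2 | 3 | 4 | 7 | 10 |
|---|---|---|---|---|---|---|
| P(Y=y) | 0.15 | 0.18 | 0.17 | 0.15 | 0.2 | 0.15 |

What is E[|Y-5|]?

2.78

E[|Y-5|] = Σ |y-5|·P(Y=y)
 = 4·0.15 + 3·0.18 + 2·0.17 + 1·0.15 + 2·0.2 + 5·0.15
 = 0.6 + 0.54 + 0.34 + 0.15 + 0.4 + 0.75
 = 2.78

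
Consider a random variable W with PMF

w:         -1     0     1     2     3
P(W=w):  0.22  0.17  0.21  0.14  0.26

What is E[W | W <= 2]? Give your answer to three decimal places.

P(W <= 2) = 0.22 + 0.17 + 0.21 + 0.14 = 0.74.
E[W | W <= 2] = [(-1)·0.22 + 0·0.17 + 1·0.21 + 2·0.14] / 0.74
 = 0.27 / 0.74
 = 27/74

0.365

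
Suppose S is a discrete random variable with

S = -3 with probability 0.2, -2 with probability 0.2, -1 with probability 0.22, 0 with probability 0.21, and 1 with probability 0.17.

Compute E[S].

-1.05

E[S] = Σ s·P(S=s)
 = (-3)·0.2 + (-2)·0.2 + (-1)·0.22 + 0·0.21 + 1·0.17
 = (-0.6) + (-0.4) + (-0.22) + 0 + 0.17
 = -1.05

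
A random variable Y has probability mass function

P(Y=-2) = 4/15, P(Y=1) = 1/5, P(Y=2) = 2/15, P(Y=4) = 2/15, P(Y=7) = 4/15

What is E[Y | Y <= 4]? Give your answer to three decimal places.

P(Y <= 4) = 4/15 + 1/5 + 2/15 + 2/15 = 11/15.
E[Y | Y <= 4] = [(-2)·4/15 + 1·1/5 + 2·2/15 + 4·2/15] / (11/15)
 = 7/15 / (11/15)
 = 7/11

0.636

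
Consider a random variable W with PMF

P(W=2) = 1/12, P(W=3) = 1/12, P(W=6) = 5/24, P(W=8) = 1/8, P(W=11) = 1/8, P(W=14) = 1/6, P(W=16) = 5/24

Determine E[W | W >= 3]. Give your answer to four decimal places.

10.4091

P(W >= 3) = 1/12 + 5/24 + 1/8 + 1/8 + 1/6 + 5/24 = 11/12.
E[W | W >= 3] = [3·1/12 + 6·5/24 + 8·1/8 + 11·1/8 + 14·1/6 + 16·5/24] / (11/12)
 = 229/24 / (11/12)
 = 229/22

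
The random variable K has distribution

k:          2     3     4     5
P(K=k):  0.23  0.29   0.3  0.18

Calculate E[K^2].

E[K^2] = Σ k^2·P(K=k)
 = 4·0.23 + 9·0.29 + 16·0.3 + 25·0.18
 = 0.92 + 2.61 + 4.8 + 4.5
 = 12.83

12.83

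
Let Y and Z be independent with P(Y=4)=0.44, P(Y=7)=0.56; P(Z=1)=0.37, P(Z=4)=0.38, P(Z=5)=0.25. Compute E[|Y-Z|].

E[|Y-Z|] = Σ_y Σ_z |y-z| · P(Y=y)P(Z=z)
 = 3·0.1628 + 0·0.1672 + 1·0.11 + 6·0.2072 + 3·0.2128 + 2·0.14
 = 0.4884 + 0 + 0.11 + 1.2432 + 0.6384 + 0.28
 = 2.76

2.76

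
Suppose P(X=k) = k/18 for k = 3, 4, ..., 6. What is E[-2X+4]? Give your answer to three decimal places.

-5.556

E[-2X+4] = Σ (-2x+4)·P(X=x)
 = (-2)·1/6 + (-4)·2/9 + (-6)·5/18 + (-8)·1/3
 = (-1/3) + (-8/9) + (-5/3) + (-8/3)
 = -50/9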